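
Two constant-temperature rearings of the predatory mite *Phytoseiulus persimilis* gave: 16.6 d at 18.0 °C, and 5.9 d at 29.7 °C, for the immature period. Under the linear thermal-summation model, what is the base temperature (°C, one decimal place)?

11.5 °C

Under the model K = D·(T − T_b), so D₁·(T₁ − T_b) = D₂·(T₂ − T_b).
16.6·(18.0 − T_b) = 5.9·(29.7 − T_b)
T_b = (16.6·18.0 − 5.9·29.7) / (16.6 − 5.9) = 123.57 / 10.7 = 11.549 °C ≈ 11.5 °C.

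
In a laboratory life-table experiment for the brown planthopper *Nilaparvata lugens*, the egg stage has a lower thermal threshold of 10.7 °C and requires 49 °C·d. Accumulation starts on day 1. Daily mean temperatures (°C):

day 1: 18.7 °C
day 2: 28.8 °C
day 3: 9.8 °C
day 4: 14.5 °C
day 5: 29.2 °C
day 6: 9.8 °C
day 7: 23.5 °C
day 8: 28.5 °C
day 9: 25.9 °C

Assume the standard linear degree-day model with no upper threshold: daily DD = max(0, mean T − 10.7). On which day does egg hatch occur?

Daily DD above 10.7 °C: 8.0, 18.1, 0.0, 3.8, 18.5, 0.0, 12.8, 17.8, 15.2.
Cumulative: 8.0, 26.1, 26.1, 29.9, 48.4, 48.4, 61.2, 79.0, 94.2.
The total first reaches 49 DD on day 7.

day 7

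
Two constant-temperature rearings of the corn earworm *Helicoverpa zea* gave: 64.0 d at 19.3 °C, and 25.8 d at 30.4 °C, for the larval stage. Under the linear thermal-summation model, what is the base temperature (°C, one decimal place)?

Equal thermal constants: D₁(T₁ − T_b) = D₂(T₂ − T_b).
64.0·(19.3 − T_b) = 25.8·(30.4 − T_b)
T_b = (64.0·19.3 − 25.8·30.4) / (64.0 − 25.8) = 450.88 / 38.2 = 11.803 °C ≈ 11.8 °C.

11.8 °C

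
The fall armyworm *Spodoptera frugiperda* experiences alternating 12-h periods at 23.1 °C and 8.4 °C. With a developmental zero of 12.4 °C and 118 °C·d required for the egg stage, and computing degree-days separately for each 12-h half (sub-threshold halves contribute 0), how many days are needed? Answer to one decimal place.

22.1 days

Day half: max(0, 23.1 − 12.4) × 0.5 = 10.7 × 0.5 = 5.35 DD.
Night half: max(0, 8.4 − 12.4) × 0.5 = 0.0 × 0.5 = 0.00 DD.
Per 24 h: 5.35 DD/day.
Duration = 118 / 5.35 = 22.056 ≈ 22.1 days.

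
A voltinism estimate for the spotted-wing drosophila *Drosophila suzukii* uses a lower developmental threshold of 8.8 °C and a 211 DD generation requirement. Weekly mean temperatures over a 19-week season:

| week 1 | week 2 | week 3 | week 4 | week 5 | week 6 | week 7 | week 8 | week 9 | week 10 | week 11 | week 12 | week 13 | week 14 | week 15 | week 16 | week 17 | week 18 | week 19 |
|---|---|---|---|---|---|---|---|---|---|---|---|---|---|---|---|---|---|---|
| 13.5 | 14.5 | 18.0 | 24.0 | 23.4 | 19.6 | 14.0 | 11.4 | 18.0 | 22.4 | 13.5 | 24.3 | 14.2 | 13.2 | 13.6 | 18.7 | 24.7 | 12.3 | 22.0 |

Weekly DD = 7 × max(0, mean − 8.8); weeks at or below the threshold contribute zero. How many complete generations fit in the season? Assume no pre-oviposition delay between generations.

5 generations

Weekly DD (7 × max(0, T̄ − 8.8)): 32.9, 39.9, 64.4, 106.4, 102.2, 75.6, 36.4, 18.2, 64.4, 95.2, 32.9, 108.5, 37.8, 30.8, 33.6, 69.3, 111.3, 24.5, 92.4.
Season total = 1176.7 DD.
Complete generations = ⌊1176.7 / 211⌋ = 5.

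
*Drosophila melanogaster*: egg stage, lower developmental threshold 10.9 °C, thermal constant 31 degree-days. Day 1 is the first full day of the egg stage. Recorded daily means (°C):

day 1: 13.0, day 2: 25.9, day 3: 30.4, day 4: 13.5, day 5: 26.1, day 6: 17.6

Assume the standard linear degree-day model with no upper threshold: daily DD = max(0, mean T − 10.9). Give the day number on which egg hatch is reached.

day 3

Daily DD above 10.9 °C: 2.1, 15.0, 19.5, 2.6, 15.2, 6.7.
Cumulative: 2.1, 17.1, 36.6, 39.2, 54.4, 61.1.
The total first reaches 31 DD on day 3.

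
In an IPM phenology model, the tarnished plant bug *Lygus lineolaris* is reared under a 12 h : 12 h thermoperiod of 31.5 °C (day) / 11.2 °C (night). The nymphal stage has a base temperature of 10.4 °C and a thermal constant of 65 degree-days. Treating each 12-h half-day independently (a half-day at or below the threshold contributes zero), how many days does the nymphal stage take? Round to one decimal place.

Day half: max(0, 31.5 − 10.4) × 0.5 = 21.1 × 0.5 = 10.55 DD.
Night half: max(0, 11.2 − 10.4) × 0.5 = 0.8 × 0.5 = 0.40 DD.
Per 24 h: 10.95 DD/day.
Duration = 65 / 10.95 = 5.936 ≈ 5.9 days.

5.9 days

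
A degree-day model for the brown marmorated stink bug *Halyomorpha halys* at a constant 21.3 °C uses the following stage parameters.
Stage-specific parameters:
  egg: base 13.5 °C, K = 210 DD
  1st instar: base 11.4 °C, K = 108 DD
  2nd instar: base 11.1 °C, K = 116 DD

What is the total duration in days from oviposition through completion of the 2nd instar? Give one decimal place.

egg: 210 / (21.3 − 13.5) = 210 / 7.8 = 26.923 d.
1st instar: 108 / (21.3 − 11.4) = 108 / 9.9 = 10.909 d.
2nd instar: 116 / (21.3 − 11.1) = 116 / 10.2 = 11.373 d.
Sum = 49.205 ≈ 49.2 days.

49.2 days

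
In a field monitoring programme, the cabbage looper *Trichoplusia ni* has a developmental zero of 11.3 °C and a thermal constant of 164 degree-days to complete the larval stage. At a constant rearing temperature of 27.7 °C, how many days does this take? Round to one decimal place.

Daily accumulation = 27.7 − 11.3 = 16.4 DD/day.
Duration = 164 / 16.4 = 10.000 ≈ 10.0 days.

10.0 days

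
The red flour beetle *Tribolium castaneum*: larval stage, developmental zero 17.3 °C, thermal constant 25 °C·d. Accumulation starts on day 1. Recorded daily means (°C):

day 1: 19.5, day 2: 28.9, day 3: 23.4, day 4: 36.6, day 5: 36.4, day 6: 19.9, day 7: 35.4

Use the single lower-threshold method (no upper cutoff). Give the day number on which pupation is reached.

day 4

Daily DD above 17.3 °C: 2.2, 11.6, 6.1, 19.3, 19.1, 2.6, 18.1.
Cumulative: 2.2, 13.8, 19.9, 39.2, 58.3, 60.9, 79.0.
The total first reaches 25 DD on day 4.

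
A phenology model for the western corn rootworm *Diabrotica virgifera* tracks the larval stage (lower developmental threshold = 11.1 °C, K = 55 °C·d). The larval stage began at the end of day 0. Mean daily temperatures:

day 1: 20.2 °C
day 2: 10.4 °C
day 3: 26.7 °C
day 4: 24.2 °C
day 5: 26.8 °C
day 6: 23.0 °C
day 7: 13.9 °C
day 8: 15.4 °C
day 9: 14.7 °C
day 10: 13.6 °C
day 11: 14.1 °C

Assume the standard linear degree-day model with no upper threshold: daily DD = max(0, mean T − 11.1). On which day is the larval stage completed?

Daily DD above 11.1 °C: 9.1, 0.0, 15.6, 13.1, 15.7, 11.9, 2.8, 4.3, 3.6, 2.5, 3.0.
Cumulative: 9.1, 9.1, 24.7, 37.8, 53.5, 65.4, 68.2, 72.5, 76.1, 78.6, 81.6.
The total first reaches 55 DD on day 6.

day 6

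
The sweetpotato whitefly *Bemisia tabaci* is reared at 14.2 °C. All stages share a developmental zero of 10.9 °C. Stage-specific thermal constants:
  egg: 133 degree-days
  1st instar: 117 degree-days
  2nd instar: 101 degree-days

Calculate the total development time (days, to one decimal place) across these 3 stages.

106.4 days

Daily accumulation at 14.2 °C = 14.2 − 10.9 = 3.3 DD/day.
Total K = 133 + 117 + 101 = 351 DD.
Total duration = 351 / 3.3 = 106.364 ≈ 106.4 days.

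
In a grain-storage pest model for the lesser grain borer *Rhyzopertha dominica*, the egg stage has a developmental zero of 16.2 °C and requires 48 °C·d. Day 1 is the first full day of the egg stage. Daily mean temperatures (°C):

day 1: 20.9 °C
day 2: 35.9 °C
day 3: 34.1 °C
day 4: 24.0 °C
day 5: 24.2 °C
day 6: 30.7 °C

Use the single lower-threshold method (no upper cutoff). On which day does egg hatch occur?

Daily DD above 16.2 °C: 4.7, 19.7, 17.9, 7.8, 8.0, 14.5.
Cumulative: 4.7, 24.4, 42.3, 50.1, 58.1, 72.6.
The total first reaches 48 DD on day 4.

day 4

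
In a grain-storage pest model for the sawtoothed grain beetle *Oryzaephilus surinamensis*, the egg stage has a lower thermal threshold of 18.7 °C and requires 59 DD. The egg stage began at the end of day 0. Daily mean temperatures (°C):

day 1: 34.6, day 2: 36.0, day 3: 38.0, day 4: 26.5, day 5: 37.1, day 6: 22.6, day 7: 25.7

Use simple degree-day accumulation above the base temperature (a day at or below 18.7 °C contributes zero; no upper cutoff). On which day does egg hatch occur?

day 4

Daily DD above 18.7 °C: 15.9, 17.3, 19.3, 7.8, 18.4, 3.9, 7.0.
Cumulative: 15.9, 33.2, 52.5, 60.3, 78.7, 82.6, 89.6.
The total first reaches 59 DD on day 4.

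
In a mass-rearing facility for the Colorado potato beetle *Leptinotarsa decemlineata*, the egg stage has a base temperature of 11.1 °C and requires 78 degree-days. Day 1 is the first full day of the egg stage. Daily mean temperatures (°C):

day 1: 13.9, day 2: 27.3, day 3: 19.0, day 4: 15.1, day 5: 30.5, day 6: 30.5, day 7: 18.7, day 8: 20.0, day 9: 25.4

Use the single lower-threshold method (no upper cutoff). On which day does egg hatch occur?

Daily DD above 11.1 °C: 2.8, 16.2, 7.9, 4.0, 19.4, 19.4, 7.6, 8.9, 14.3.
Cumulative: 2.8, 19.0, 26.9, 30.9, 50.3, 69.7, 77.3, 86.2, 100.5.
The total first reaches 78 DD on day 8.

day 8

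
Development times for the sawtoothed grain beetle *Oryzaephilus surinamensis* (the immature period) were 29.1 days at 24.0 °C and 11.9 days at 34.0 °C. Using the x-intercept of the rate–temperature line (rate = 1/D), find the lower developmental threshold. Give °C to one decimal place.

Equal thermal constants: D₁(T₁ − T_b) = D₂(T₂ − T_b).
29.1·(24.0 − T_b) = 11.9·(34.0 − T_b)
T_b = (29.1·24.0 − 11.9·34.0) / (29.1 − 11.9) = 293.80 / 17.2 = 17.081 °C ≈ 17.1 °C.

17.1 °C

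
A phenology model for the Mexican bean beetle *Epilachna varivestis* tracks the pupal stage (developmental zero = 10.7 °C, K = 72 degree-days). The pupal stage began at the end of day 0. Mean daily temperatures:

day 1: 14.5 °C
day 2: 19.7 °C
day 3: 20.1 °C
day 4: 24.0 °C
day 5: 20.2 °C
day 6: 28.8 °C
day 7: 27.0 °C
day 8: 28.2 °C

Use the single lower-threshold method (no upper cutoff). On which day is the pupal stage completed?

Daily DD above 10.7 °C: 3.8, 9.0, 9.4, 13.3, 9.5, 18.1, 16.3, 17.5.
Cumulative: 3.8, 12.8, 22.2, 35.5, 45.0, 63.1, 79.4, 96.9.
The total first reaches 72 DD on day 7.

day 7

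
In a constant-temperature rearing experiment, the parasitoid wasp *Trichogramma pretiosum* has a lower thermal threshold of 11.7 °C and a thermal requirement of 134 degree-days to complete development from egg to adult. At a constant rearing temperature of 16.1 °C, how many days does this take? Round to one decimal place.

Daily accumulation = 16.1 − 11.7 = 4.4 DD/day.
Duration = 134 / 4.4 = 30.455 ≈ 30.5 days.

30.5 days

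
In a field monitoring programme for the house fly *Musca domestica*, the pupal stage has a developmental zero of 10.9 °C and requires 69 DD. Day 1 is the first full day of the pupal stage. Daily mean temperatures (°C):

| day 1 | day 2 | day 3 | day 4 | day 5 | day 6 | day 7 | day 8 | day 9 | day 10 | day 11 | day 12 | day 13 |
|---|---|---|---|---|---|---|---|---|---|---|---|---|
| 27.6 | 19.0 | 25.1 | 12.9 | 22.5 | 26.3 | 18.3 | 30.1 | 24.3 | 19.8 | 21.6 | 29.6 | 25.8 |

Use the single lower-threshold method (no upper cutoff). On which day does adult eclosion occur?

day 7

Daily DD above 10.9 °C: 16.7, 8.1, 14.2, 2.0, 11.6, 15.4, 7.4, 19.2, 13.4, 8.9, 10.7, 18.7, 14.9.
Cumulative: 16.7, 24.8, 39.0, 41.0, 52.6, 68.0, 75.4, 94.6, 108.0, 116.9, 127.6, 146.3, 161.2.
The total first reaches 69 DD on day 7.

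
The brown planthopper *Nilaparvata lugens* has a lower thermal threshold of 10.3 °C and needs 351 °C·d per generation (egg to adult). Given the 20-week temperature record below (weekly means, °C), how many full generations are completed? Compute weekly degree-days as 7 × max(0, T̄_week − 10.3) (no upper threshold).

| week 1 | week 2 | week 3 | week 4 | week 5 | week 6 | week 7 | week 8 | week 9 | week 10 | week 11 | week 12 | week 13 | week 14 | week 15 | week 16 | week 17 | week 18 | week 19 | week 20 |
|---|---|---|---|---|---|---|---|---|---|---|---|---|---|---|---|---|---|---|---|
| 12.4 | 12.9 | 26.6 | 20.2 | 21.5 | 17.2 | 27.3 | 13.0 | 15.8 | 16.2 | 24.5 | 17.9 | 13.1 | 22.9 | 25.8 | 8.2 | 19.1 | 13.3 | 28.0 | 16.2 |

Weekly DD (7 × max(0, T̄ − 10.3)): 14.7, 18.2, 114.1, 69.3, 78.4, 48.3, 119.0, 18.9, 38.5, 41.3, 99.4, 53.2, 19.6, 88.2, 108.5, 0.0, 61.6, 21.0, 123.9, 41.3.
Season total = 1177.4 DD.
Complete generations = ⌊1177.4 / 351⌋ = 3.

3 generations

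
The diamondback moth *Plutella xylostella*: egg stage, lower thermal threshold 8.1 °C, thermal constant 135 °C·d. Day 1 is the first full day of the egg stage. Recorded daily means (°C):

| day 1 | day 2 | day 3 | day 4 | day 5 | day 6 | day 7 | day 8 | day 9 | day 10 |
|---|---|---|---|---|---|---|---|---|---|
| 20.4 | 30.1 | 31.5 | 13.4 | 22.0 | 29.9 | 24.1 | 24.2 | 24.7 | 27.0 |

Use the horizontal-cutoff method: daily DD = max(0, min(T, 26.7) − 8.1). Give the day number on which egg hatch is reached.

Daily DD above 8.1 °C (capped at 18.6): 12.3, 18.6, 18.6, 5.3, 13.9, 18.6, 16.0, 16.1, 16.6, 18.6.
Cumulative: 12.3, 30.9, 49.5, 54.8, 68.7, 87.3, 103.3, 119.4, 136.0, 154.6.
The total first reaches 135 DD on day 9.

day 9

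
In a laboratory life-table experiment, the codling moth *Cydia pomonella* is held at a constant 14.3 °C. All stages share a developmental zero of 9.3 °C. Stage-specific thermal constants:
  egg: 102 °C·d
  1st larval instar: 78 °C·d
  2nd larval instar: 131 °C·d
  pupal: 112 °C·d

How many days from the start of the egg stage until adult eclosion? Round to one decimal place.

Daily accumulation at 14.3 °C = 14.3 − 9.3 = 5.0 DD/day.
Total K = 102 + 78 + 131 + 112 = 423 DD.
Total duration = 423 / 5.0 = 84.600 ≈ 84.6 days.

84.6 days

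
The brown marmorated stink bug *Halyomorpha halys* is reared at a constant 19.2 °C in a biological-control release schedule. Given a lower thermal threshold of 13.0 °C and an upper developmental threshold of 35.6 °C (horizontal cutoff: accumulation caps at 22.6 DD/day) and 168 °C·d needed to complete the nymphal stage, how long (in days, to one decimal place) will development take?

27.1 days

Daily accumulation = 19.2 − 13.0 = 6.2 DD/day.
Duration = 168 / 6.2 = 27.097 ≈ 27.1 days.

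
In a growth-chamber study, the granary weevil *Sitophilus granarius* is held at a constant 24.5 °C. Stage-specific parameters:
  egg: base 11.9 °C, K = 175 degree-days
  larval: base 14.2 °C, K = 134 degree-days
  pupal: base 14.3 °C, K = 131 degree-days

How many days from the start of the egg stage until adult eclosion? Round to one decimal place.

39.7 days

egg: 175 / (24.5 − 11.9) = 175 / 12.6 = 13.889 d.
larval: 134 / (24.5 − 14.2) = 134 / 10.3 = 13.010 d.
pupal: 131 / (24.5 − 14.3) = 131 / 10.2 = 12.843 d.
Sum = 39.742 ≈ 39.7 days.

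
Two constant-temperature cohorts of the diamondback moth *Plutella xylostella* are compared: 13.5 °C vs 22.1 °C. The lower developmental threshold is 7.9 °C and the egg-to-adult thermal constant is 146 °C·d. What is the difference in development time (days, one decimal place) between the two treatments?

At 13.5 °C: 146 / (13.5 − 7.9) = 146 / 5.6 = 26.071 d.
At 22.1 °C: 146 / (22.1 − 7.9) = 146 / 14.2 = 10.282 d.
Difference = |26.071 − 10.282| = 15.790 ≈ 15.8 days.

15.8 days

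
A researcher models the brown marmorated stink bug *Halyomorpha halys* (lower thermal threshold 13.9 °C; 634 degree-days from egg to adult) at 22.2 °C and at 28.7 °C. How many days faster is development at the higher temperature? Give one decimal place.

33.5 days

At 22.2 °C: 634 / (22.2 − 13.9) = 634 / 8.3 = 76.386 d.
At 28.7 °C: 634 / (28.7 − 13.9) = 634 / 14.8 = 42.838 d.
Difference = |76.386 − 42.838| = 33.548 ≈ 33.5 days.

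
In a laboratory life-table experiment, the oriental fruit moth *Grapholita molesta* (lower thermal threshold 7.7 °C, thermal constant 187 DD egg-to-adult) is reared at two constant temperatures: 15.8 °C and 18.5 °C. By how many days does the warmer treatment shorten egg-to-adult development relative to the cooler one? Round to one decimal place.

5.8 days

At 15.8 °C: 187 / (15.8 − 7.7) = 187 / 8.1 = 23.086 d.
At 18.5 °C: 187 / (18.5 − 7.7) = 187 / 10.8 = 17.315 d.
Difference = |23.086 − 17.315| = 5.772 ≈ 5.8 days.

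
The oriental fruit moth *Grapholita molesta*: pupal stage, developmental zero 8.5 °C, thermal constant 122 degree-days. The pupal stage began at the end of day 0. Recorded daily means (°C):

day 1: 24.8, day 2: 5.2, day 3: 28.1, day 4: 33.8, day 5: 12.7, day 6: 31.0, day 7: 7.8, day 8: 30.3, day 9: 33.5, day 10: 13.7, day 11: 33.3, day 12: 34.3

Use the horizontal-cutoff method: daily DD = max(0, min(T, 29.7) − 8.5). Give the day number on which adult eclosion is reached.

day 9

Daily DD above 8.5 °C (capped at 21.2): 16.3, 0.0, 19.6, 21.2, 4.2, 21.2, 0.0, 21.2, 21.2, 5.2, 21.2, 21.2.
Cumulative: 16.3, 16.3, 35.9, 57.1, 61.3, 82.5, 82.5, 103.7, 124.9, 130.1, 151.3, 172.5.
The total first reaches 122 DD on day 9.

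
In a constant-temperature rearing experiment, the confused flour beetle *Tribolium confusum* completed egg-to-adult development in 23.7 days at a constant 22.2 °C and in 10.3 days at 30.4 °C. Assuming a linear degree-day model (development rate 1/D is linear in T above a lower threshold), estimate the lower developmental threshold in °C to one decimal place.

Equal thermal constants: D₁(T₁ − T_b) = D₂(T₂ − T_b).
23.7·(22.2 − T_b) = 10.3·(30.4 − T_b)
T_b = (23.7·22.2 − 10.3·30.4) / (23.7 − 10.3) = 213.02 / 13.4 = 15.897 °C ≈ 15.9 °C.

15.9 °C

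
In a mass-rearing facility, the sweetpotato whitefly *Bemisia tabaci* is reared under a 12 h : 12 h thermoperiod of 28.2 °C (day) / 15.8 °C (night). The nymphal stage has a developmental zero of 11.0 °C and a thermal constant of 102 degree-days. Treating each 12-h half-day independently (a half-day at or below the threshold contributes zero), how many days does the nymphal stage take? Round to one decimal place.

Day half: max(0, 28.2 − 11.0) × 0.5 = 17.2 × 0.5 = 8.60 DD.
Night half: max(0, 15.8 − 11.0) × 0.5 = 4.8 × 0.5 = 2.40 DD.
Per 24 h: 11.00 DD/day.
Duration = 102 / 11.00 = 9.273 ≈ 9.3 days.

9.3 days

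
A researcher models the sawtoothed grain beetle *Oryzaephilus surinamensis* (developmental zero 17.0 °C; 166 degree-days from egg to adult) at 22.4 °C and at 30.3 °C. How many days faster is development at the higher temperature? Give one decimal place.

At 22.4 °C: 166 / (22.4 − 17.0) = 166 / 5.4 = 30.741 d.
At 30.3 °C: 166 / (30.3 − 17.0) = 166 / 13.3 = 12.481 d.
Difference = |30.741 − 12.481| = 18.260 ≈ 18.3 days.

18.3 days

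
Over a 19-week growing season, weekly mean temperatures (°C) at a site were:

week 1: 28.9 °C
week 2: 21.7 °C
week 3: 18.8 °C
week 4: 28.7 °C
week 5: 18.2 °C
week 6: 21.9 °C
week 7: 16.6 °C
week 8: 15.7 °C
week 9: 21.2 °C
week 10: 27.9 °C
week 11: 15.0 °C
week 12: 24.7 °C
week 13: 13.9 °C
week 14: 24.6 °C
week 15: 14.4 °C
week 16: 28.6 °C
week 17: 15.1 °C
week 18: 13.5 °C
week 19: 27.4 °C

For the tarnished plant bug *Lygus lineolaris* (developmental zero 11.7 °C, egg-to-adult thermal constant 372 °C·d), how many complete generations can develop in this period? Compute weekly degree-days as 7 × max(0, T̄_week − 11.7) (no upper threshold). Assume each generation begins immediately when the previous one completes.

3 generations

Weekly DD (7 × max(0, T̄ − 11.7)): 120.4, 70.0, 49.7, 119.0, 45.5, 71.4, 34.3, 28.0, 66.5, 113.4, 23.1, 91.0, 15.4, 90.3, 18.9, 118.3, 23.8, 12.6, 109.9.
Season total = 1221.5 DD.
Complete generations = ⌊1221.5 / 372⌋ = 3.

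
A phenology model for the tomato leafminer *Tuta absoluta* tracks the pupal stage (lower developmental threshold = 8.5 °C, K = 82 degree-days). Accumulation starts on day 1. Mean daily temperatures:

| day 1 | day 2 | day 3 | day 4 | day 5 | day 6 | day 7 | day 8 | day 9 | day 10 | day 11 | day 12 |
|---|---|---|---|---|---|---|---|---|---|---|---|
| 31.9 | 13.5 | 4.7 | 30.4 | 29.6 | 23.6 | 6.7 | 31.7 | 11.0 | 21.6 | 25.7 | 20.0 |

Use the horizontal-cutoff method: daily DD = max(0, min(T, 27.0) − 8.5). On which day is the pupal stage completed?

Daily DD above 8.5 °C (capped at 18.5): 18.5, 5.0, 0.0, 18.5, 18.5, 15.1, 0.0, 18.5, 2.5, 13.1, 17.2, 11.5.
Cumulative: 18.5, 23.5, 23.5, 42.0, 60.5, 75.6, 75.6, 94.1, 96.6, 109.7, 126.9, 138.4.
The total first reaches 82 DD on day 8.

day 8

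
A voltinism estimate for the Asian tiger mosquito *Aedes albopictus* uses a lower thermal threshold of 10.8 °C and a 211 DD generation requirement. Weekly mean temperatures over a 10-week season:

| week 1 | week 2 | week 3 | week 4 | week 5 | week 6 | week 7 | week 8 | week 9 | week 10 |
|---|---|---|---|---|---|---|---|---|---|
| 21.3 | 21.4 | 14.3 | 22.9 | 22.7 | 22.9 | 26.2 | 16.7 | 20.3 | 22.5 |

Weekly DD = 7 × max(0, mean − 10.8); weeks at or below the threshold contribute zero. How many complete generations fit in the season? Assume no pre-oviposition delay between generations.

Weekly DD (7 × max(0, T̄ − 10.8)): 73.5, 74.2, 24.5, 84.7, 83.3, 84.7, 107.8, 41.3, 66.5, 81.9.
Season total = 722.4 DD.
Complete generations = ⌊722.4 / 211⌋ = 3.

3 generations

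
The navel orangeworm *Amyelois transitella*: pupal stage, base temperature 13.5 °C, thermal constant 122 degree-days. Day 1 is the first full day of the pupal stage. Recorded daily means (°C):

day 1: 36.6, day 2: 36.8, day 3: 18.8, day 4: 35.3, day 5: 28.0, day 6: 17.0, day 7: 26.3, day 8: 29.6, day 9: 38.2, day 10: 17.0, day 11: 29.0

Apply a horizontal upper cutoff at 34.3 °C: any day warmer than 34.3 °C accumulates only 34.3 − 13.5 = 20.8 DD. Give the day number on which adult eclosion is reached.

day 9

Daily DD above 13.5 °C (capped at 20.8): 20.8, 20.8, 5.3, 20.8, 14.5, 3.5, 12.8, 16.1, 20.8, 3.5, 15.5.
Cumulative: 20.8, 41.6, 46.9, 67.7, 82.2, 85.7, 98.5, 114.6, 135.4, 138.9, 154.4.
The total first reaches 122 DD on day 9.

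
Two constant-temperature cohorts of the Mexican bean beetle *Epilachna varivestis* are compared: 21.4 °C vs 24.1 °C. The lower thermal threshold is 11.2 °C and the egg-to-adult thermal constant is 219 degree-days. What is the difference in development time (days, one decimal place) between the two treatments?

4.5 days

At 21.4 °C: 219 / (21.4 − 11.2) = 219 / 10.2 = 21.471 d.
At 24.1 °C: 219 / (24.1 − 11.2) = 219 / 12.9 = 16.977 d.
Difference = |21.471 − 16.977| = 4.494 ≈ 4.5 days.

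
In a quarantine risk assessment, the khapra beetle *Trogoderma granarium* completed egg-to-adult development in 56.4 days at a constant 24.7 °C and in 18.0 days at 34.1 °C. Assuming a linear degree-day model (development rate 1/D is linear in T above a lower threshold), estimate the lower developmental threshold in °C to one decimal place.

Linear rate model ⇒ the product D·(T − T_b) is constant across temperatures.
56.4·(24.7 − T_b) = 18.0·(34.1 − T_b)
T_b = (56.4·24.7 − 18.0·34.1) / (56.4 − 18.0) = 779.28 / 38.4 = 20.294 °C ≈ 20.3 °C.

20.3 °C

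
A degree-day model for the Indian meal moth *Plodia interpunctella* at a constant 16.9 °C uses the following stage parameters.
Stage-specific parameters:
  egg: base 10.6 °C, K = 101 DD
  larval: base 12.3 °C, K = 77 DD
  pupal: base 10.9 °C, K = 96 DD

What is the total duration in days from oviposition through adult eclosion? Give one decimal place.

48.8 days

egg: 101 / (16.9 − 10.6) = 101 / 6.3 = 16.032 d.
larval: 77 / (16.9 − 12.3) = 77 / 4.6 = 16.739 d.
pupal: 96 / (16.9 − 10.9) = 96 / 6.0 = 16.000 d.
Sum = 48.771 ≈ 48.8 days.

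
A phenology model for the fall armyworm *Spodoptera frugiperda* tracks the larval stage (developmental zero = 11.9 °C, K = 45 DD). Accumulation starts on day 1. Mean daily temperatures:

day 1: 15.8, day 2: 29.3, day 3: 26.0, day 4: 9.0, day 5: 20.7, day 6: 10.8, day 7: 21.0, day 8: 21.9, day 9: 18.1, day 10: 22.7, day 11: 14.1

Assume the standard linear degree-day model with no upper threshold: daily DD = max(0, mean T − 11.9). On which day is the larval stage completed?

day 7

Daily DD above 11.9 °C: 3.9, 17.4, 14.1, 0.0, 8.8, 0.0, 9.1, 10.0, 6.2, 10.8, 2.2.
Cumulative: 3.9, 21.3, 35.4, 35.4, 44.2, 44.2, 53.3, 63.3, 69.5, 80.3, 82.5.
The total first reaches 45 DD on day 7.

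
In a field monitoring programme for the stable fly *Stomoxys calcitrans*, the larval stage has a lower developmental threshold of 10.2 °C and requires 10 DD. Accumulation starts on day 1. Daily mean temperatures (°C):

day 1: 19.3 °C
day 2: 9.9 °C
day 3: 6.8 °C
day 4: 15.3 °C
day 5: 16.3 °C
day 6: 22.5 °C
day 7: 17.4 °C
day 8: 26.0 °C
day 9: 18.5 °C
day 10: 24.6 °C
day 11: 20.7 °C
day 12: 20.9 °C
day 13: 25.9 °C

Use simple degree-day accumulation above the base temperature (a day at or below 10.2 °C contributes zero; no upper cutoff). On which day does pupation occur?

Daily DD above 10.2 °C: 9.1, 0.0, 0.0, 5.1, 6.1, 12.3, 7.2, 15.8, 8.3, 14.4, 10.5, 10.7, 15.7.
Cumulative: 9.1, 9.1, 9.1, 14.2, 20.3, 32.6, 39.8, 55.6, 63.9, 78.3, 88.8, 99.5, 115.2.
The total first reaches 10 DD on day 4.

day 4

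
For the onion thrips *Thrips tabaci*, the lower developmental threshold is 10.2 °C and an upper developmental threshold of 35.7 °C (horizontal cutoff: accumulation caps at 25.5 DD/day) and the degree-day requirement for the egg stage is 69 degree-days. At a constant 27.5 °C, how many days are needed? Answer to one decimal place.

4.0 days

Daily accumulation = 27.5 − 10.2 = 17.3 DD/day.
Duration = 69 / 17.3 = 3.988 ≈ 4.0 days.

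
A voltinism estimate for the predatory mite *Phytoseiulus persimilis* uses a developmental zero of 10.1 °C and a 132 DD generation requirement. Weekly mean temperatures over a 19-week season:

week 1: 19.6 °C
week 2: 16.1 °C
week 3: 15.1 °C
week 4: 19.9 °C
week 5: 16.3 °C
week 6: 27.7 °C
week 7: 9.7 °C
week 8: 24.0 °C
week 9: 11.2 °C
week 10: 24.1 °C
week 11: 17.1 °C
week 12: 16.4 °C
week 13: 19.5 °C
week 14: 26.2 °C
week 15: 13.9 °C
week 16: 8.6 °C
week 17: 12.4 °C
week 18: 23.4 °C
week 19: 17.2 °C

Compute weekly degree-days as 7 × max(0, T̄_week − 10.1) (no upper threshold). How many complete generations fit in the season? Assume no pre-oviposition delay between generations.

7 generations

Weekly DD (7 × max(0, T̄ − 10.1)): 66.5, 42.0, 35.0, 68.6, 43.4, 123.2, 0.0, 97.3, 7.7, 98.0, 49.0, 44.1, 65.8, 112.7, 26.6, 0.0, 16.1, 93.1, 49.7.
Season total = 1038.8 DD.
Complete generations = ⌊1038.8 / 132⌋ = 7.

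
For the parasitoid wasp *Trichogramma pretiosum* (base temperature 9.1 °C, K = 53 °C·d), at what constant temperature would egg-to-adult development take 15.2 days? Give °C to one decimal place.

Required daily accumulation = 53 / 15.2 = 3.487 DD/day.
T = T_base + 3.487 = 9.1 + 3.487 = 12.587 ≈ 12.6 °C.

12.6 °C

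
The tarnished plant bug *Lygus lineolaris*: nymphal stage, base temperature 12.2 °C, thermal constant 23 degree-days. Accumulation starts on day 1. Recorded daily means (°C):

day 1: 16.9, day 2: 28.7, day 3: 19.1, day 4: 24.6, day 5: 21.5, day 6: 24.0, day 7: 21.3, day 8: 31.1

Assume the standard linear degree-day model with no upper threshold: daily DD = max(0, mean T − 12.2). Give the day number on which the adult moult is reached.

day 3

Daily DD above 12.2 °C: 4.7, 16.5, 6.9, 12.4, 9.3, 11.8, 9.1, 18.9.
Cumulative: 4.7, 21.2, 28.1, 40.5, 49.8, 61.6, 70.7, 89.6.
The total first reaches 23 DD on day 3.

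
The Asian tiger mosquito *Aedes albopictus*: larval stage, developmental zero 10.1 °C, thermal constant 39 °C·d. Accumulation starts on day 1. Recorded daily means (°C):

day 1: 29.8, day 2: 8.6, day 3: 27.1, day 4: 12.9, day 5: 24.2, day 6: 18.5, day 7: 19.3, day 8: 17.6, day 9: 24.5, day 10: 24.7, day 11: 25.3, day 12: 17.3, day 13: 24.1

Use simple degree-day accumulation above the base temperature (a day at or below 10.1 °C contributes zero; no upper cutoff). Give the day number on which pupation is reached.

day 4

Daily DD above 10.1 °C: 19.7, 0.0, 17.0, 2.8, 14.1, 8.4, 9.2, 7.5, 14.4, 14.6, 15.2, 7.2, 14.0.
Cumulative: 19.7, 19.7, 36.7, 39.5, 53.6, 62.0, 71.2, 78.7, 93.1, 107.7, 122.9, 130.1, 144.1.
The total first reaches 39 DD on day 4.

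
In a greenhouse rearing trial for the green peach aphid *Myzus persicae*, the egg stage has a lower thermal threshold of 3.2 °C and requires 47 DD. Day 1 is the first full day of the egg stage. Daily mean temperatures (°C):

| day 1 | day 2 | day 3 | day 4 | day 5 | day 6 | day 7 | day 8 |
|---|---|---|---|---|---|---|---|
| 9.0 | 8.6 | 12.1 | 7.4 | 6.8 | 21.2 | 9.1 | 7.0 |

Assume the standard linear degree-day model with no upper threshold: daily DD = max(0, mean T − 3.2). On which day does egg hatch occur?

Daily DD above 3.2 °C: 5.8, 5.4, 8.9, 4.2, 3.6, 18.0, 5.9, 3.8.
Cumulative: 5.8, 11.2, 20.1, 24.3, 27.9, 45.9, 51.8, 55.6.
The total first reaches 47 DD on day 7.

day 7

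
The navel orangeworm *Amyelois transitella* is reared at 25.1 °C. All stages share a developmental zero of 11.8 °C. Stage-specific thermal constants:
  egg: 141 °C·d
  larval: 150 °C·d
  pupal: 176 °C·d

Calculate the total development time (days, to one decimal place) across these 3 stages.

35.1 days

Daily accumulation at 25.1 °C = 25.1 − 11.8 = 13.3 DD/day.
Total K = 141 + 150 + 176 = 467 DD.
Total duration = 467 / 13.3 = 35.113 ≈ 35.1 days.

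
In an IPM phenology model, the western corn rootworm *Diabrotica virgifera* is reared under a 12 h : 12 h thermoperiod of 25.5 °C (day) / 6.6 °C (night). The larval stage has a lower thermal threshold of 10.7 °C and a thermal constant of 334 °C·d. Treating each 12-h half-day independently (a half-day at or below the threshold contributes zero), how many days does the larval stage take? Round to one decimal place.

45.1 days

Day half: max(0, 25.5 − 10.7) × 0.5 = 14.8 × 0.5 = 7.40 DD.
Night half: max(0, 6.6 − 10.7) × 0.5 = 0.0 × 0.5 = 0.00 DD.
Per 24 h: 7.40 DD/day.
Duration = 334 / 7.40 = 45.135 ≈ 45.1 days.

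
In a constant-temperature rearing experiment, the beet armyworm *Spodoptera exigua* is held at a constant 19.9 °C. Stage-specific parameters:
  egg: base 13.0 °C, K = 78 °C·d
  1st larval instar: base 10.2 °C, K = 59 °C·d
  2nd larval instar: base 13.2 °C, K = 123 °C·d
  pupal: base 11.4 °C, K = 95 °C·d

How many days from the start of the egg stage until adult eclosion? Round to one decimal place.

46.9 days

egg: 78 / (19.9 − 13.0) = 78 / 6.9 = 11.304 d.
1st larval instar: 59 / (19.9 − 10.2) = 59 / 9.7 = 6.082 d.
2nd larval instar: 123 / (19.9 − 13.2) = 123 / 6.7 = 18.358 d.
pupal: 95 / (19.9 − 11.4) = 95 / 8.5 = 11.176 d.
Sum = 46.922 ≈ 46.9 days.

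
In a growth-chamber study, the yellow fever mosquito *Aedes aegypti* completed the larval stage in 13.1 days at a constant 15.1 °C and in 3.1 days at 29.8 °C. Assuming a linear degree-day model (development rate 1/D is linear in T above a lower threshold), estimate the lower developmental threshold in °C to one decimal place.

Linear rate model ⇒ the product D·(T − T_b) is constant across temperatures.
13.1·(15.1 − T_b) = 3.1·(29.8 − T_b)
T_b = (13.1·15.1 − 3.1·29.8) / (13.1 − 3.1) = 105.43 / 10.0 = 10.543 °C ≈ 10.5 °C.

10.5 °C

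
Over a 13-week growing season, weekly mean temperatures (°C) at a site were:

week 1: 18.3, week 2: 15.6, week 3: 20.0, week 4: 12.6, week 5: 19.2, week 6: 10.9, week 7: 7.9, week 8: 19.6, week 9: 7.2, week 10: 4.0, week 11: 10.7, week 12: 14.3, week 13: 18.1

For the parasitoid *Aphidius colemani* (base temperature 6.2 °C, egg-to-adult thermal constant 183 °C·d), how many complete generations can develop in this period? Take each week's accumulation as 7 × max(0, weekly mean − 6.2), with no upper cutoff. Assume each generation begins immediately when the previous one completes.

3 generations

Weekly DD (7 × max(0, T̄ − 6.2)): 84.7, 65.8, 96.6, 44.8, 91.0, 32.9, 11.9, 93.8, 7.0, 0.0, 31.5, 56.7, 83.3.
Season total = 700.0 DD.
Complete generations = ⌊700.0 / 183⌋ = 3.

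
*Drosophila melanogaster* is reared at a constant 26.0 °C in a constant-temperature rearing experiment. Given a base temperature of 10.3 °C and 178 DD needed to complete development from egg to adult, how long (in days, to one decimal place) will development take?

Daily accumulation = 26.0 − 10.3 = 15.7 DD/day.
Duration = 178 / 15.7 = 11.338 ≈ 11.3 days.

11.3 days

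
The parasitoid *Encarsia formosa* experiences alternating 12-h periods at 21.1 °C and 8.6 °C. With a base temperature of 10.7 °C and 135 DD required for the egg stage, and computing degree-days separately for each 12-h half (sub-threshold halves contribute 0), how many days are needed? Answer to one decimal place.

26.0 days

Day half: max(0, 21.1 − 10.7) × 0.5 = 10.4 × 0.5 = 5.20 DD.
Night half: max(0, 8.6 − 10.7) × 0.5 = 0.0 × 0.5 = 0.00 DD.
Per 24 h: 5.20 DD/day.
Duration = 135 / 5.20 = 25.962 ≈ 26.0 days.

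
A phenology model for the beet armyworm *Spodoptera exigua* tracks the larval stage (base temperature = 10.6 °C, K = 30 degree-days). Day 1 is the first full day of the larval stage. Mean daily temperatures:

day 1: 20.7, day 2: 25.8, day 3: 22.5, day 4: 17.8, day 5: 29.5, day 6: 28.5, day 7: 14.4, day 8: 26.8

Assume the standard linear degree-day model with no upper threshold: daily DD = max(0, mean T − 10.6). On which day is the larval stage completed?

Daily DD above 10.6 °C: 10.1, 15.2, 11.9, 7.2, 18.9, 17.9, 3.8, 16.2.
Cumulative: 10.1, 25.3, 37.2, 44.4, 63.3, 81.2, 85.0, 101.2.
The total first reaches 30 DD on day 3.

day 3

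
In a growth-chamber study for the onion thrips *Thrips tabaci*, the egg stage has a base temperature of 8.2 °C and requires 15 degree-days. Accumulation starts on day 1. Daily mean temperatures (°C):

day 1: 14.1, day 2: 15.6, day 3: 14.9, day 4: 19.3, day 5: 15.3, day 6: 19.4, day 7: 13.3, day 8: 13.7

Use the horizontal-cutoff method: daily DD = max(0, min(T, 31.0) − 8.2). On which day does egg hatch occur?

Daily DD above 8.2 °C (capped at 22.8): 5.9, 7.4, 6.7, 11.1, 7.1, 11.2, 5.1, 5.5.
Cumulative: 5.9, 13.3, 20.0, 31.1, 38.2, 49.4, 54.5, 60.0.
The total first reaches 15 DD on day 3.

day 3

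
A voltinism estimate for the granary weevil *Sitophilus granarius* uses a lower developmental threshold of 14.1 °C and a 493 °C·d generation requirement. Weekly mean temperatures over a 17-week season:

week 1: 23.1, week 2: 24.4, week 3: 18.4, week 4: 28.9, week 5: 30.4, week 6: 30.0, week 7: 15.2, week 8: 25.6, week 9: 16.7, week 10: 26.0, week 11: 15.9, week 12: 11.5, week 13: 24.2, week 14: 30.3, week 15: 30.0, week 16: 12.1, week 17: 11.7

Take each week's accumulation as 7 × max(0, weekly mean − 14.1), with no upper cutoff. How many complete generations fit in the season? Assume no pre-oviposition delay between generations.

2 generations

Weekly DD (7 × max(0, T̄ − 14.1)): 63.0, 72.1, 30.1, 103.6, 114.1, 111.3, 7.7, 80.5, 18.2, 83.3, 12.6, 0.0, 70.7, 113.4, 111.3, 0.0, 0.0.
Season total = 991.9 DD.
Complete generations = ⌊991.9 / 493⌋ = 2.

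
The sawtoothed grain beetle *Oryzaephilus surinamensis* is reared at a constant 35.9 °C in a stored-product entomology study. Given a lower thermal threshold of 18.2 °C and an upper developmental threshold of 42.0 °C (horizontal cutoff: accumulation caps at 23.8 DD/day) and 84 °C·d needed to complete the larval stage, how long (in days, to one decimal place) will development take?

4.7 days

Daily accumulation = 35.9 − 18.2 = 17.7 DD/day.
Duration = 84 / 17.7 = 4.746 ≈ 4.7 days.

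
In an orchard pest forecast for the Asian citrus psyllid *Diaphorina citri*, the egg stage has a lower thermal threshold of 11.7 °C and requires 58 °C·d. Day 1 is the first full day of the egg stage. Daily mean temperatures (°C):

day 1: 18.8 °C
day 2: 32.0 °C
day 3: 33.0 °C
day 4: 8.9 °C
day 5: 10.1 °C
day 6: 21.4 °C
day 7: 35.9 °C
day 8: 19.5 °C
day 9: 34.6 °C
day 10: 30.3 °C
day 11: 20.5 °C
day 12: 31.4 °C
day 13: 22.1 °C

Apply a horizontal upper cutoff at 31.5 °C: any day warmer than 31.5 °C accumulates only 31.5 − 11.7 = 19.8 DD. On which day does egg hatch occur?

day 7

Daily DD above 11.7 °C (capped at 19.8): 7.1, 19.8, 19.8, 0.0, 0.0, 9.7, 19.8, 7.8, 19.8, 18.6, 8.8, 19.7, 10.4.
Cumulative: 7.1, 26.9, 46.7, 46.7, 46.7, 56.4, 76.2, 84.0, 103.8, 122.4, 131.2, 150.9, 161.3.
The total first reaches 58 DD on day 7.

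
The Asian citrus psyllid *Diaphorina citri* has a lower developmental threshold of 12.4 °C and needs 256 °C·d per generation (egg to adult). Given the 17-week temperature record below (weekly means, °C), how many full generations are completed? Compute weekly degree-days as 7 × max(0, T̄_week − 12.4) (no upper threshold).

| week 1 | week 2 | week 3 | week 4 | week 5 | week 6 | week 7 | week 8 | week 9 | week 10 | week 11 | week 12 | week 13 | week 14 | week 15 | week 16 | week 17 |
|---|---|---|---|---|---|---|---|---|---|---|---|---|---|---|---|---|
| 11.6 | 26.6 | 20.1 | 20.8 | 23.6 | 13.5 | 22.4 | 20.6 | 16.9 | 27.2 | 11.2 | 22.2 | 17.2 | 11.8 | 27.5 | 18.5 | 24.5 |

3 generations

Weekly DD (7 × max(0, T̄ − 12.4)): 0.0, 99.4, 53.9, 58.8, 78.4, 7.7, 70.0, 57.4, 31.5, 103.6, 0.0, 68.6, 33.6, 0.0, 105.7, 42.7, 84.7.
Season total = 896.0 DD.
Complete generations = ⌊896.0 / 256⌋ = 3.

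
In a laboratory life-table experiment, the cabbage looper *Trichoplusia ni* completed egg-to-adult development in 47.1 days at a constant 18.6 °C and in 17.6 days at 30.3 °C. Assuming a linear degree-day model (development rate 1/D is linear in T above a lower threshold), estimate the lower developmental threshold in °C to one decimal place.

11.6 °C

Linear rate model ⇒ the product D·(T − T_b) is constant across temperatures.
47.1·(18.6 − T_b) = 17.6·(30.3 − T_b)
T_b = (47.1·18.6 − 17.6·30.3) / (47.1 − 17.6) = 342.78 / 29.5 = 11.620 °C ≈ 11.6 °C.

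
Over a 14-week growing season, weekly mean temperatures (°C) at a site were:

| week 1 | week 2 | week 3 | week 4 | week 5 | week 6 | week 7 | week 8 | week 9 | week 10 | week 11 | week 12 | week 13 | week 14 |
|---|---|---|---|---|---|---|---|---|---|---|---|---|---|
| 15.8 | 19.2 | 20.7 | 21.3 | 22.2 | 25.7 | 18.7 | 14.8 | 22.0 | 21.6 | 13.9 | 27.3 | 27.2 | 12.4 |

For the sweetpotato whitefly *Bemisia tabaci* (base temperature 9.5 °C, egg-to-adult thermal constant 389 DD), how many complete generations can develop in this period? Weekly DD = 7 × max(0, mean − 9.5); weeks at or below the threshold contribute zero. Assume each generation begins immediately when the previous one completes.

Weekly DD (7 × max(0, T̄ − 9.5)): 44.1, 67.9, 78.4, 82.6, 88.9, 113.4, 64.4, 37.1, 87.5, 84.7, 30.8, 124.6, 123.9, 20.3.
Season total = 1048.6 DD.
Complete generations = ⌊1048.6 / 389⌋ = 2.

2 generations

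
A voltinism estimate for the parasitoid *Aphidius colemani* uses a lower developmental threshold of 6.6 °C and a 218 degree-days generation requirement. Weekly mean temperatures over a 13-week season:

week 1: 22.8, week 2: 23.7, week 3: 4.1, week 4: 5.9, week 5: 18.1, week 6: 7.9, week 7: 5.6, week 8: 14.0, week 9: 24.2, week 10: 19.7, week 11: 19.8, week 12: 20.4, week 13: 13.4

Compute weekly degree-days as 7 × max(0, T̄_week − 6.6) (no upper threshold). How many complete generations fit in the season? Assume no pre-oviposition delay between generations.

Weekly DD (7 × max(0, T̄ − 6.6)): 113.4, 119.7, 0.0, 0.0, 80.5, 9.1, 0.0, 51.8, 123.2, 91.7, 92.4, 96.6, 47.6.
Season total = 826.0 DD.
Complete generations = ⌊826.0 / 218⌋ = 3.

3 generations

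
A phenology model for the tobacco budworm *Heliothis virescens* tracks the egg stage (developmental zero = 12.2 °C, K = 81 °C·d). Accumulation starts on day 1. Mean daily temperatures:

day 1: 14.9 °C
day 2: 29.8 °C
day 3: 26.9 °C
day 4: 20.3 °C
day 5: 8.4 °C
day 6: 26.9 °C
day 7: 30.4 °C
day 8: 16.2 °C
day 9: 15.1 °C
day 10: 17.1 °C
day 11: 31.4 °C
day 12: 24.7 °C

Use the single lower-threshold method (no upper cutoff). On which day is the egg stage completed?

Daily DD above 12.2 °C: 2.7, 17.6, 14.7, 8.1, 0.0, 14.7, 18.2, 4.0, 2.9, 4.9, 19.2, 12.5.
Cumulative: 2.7, 20.3, 35.0, 43.1, 43.1, 57.8, 76.0, 80.0, 82.9, 87.8, 107.0, 119.5.
The total first reaches 81 DD on day 9.

day 9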